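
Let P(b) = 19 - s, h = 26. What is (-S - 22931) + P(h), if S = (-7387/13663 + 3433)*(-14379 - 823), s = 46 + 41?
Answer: 712624478447/13663 ≈ 5.2157e+7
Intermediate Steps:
s = 87
P(b) = -68 (P(b) = 19 - 1*87 = 19 - 87 = -68)
S = -712938713784/13663 (S = (-7387*1/13663 + 3433)*(-15202) = (-7387/13663 + 3433)*(-15202) = (46897692/13663)*(-15202) = -712938713784/13663 ≈ -5.2180e+7)
(-S - 22931) + P(h) = (-1*(-712938713784/13663) - 22931) - 68 = (712938713784/13663 - 22931) - 68 = 712625407531/13663 - 68 = 712624478447/13663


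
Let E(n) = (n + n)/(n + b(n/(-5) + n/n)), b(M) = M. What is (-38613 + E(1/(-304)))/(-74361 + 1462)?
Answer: 29268659/55257442 ≈ 0.52968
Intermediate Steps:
E(n) = 2*n/(1 + 4*n/5) (E(n) = (n + n)/(n + (n/(-5) + n/n)) = (2*n)/(n + (n*(-1/5) + 1)) = (2*n)/(n + (-n/5 + 1)) = (2*n)/(n + (1 - n/5)) = (2*n)/(1 + 4*n/5) = 2*n/(1 + 4*n/5))
(-38613 + E(1/(-304)))/(-74361 + 1462) = (-38613 + 10/(-304*(5 + 4/(-304))))/(-74361 + 1462) = (-38613 + 10*(-1/304)/(5 + 4*(-1/304)))/(-72899) = (-38613 + 10*(-1/304)/(5 - 1/76))*(-1/72899) = (-38613 + 10*(-1/304)/(379/76))*(-1/72899) = (-38613 + 10*(-1/304)*(76/379))*(-1/72899) = (-38613 - 5/758)*(-1/72899) = -29268659/758*(-1/72899) = 29268659/55257442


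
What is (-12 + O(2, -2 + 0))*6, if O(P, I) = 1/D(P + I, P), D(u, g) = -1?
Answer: -78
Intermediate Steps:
O(P, I) = -1 (O(P, I) = 1/(-1) = -1)
(-12 + O(2, -2 + 0))*6 = (-12 - 1)*6 = -13*6 = -78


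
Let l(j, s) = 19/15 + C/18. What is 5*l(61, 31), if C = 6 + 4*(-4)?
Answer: 32/9 ≈ 3.5556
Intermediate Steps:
C = -10 (C = 6 - 16 = -10)
l(j, s) = 32/45 (l(j, s) = 19/15 - 10/18 = 19*(1/15) - 10*1/18 = 19/15 - 5/9 = 32/45)
5*l(61, 31) = 5*(32/45) = 32/9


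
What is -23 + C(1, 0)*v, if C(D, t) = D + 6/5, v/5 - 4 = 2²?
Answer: 65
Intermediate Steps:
v = 40 (v = 20 + 5*2² = 20 + 5*4 = 20 + 20 = 40)
C(D, t) = 6/5 + D (C(D, t) = D + 6*(⅕) = D + 6/5 = 6/5 + D)
-23 + C(1, 0)*v = -23 + (6/5 + 1)*40 = -23 + (11/5)*40 = -23 + 88 = 65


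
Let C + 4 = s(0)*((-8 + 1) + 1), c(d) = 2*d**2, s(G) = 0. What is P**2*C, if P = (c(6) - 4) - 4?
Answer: -16384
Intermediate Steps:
P = 64 (P = (2*6**2 - 4) - 4 = (2*36 - 4) - 4 = (72 - 4) - 4 = 68 - 4 = 64)
C = -4 (C = -4 + 0*((-8 + 1) + 1) = -4 + 0*(-7 + 1) = -4 + 0*(-6) = -4 + 0 = -4)
P**2*C = 64**2*(-4) = 4096*(-4) = -16384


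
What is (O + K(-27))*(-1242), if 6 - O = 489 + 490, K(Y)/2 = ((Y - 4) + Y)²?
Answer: -7147710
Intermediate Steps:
K(Y) = 2*(-4 + 2*Y)² (K(Y) = 2*((Y - 4) + Y)² = 2*((-4 + Y) + Y)² = 2*(-4 + 2*Y)²)
O = -973 (O = 6 - (489 + 490) = 6 - 1*979 = 6 - 979 = -973)
(O + K(-27))*(-1242) = (-973 + 8*(-2 - 27)²)*(-1242) = (-973 + 8*(-29)²)*(-1242) = (-973 + 8*841)*(-1242) = (-973 + 6728)*(-1242) = 5755*(-1242) = -7147710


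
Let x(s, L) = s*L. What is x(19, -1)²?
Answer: 361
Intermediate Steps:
x(s, L) = L*s
x(19, -1)² = (-1*19)² = (-19)² = 361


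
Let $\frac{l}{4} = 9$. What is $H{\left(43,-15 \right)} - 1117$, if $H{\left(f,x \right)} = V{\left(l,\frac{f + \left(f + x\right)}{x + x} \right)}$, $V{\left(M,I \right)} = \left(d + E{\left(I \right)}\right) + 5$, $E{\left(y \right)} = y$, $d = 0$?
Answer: $- \frac{33431}{30} \approx -1114.4$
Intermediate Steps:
$l = 36$ ($l = 4 \cdot 9 = 36$)
$V{\left(M,I \right)} = 5 + I$ ($V{\left(M,I \right)} = \left(0 + I\right) + 5 = I + 5 = 5 + I$)
$H{\left(f,x \right)} = 5 + \frac{x + 2 f}{2 x}$ ($H{\left(f,x \right)} = 5 + \frac{f + \left(f + x\right)}{x + x} = 5 + \frac{x + 2 f}{2 x}$)
$H{\left(43,-15 \right)} - 1117 = \left(\frac{11}{2} + \frac{43}{-15}\right) - 1117 = \left(\frac{11}{2} + 43 \left(- \frac{1}{15}\right)\right) - 1117 = \left(\frac{11}{2} - \frac{43}{15}\right) - 1117 = \frac{79}{30} - 1117 = - \frac{33431}{30}$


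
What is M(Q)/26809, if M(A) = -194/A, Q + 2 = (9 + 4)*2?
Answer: -97/321708 ≈ -0.00030152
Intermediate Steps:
Q = 24 (Q = -2 + (9 + 4)*2 = -2 + 13*2 = -2 + 26 = 24)
M(Q)/26809 = -194/24/26809 = -194*1/24*(1/26809) = -97/12*1/26809 = -97/321708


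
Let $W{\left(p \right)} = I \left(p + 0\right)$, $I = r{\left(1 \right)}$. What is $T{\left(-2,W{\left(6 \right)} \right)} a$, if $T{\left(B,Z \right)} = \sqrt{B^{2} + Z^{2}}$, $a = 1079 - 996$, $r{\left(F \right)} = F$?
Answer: $166 \sqrt{10} \approx 524.94$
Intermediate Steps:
$I = 1$
$W{\left(p \right)} = p$ ($W{\left(p \right)} = 1 \left(p + 0\right) = 1 p = p$)
$a = 83$ ($a = 1079 - 996 = 83$)
$T{\left(-2,W{\left(6 \right)} \right)} a = \sqrt{\left(-2\right)^{2} + 6^{2}} \cdot 83 = \sqrt{4 + 36} \cdot 83 = \sqrt{40} \cdot 83 = 2 \sqrt{10} \cdot 83 = 166 \sqrt{10}$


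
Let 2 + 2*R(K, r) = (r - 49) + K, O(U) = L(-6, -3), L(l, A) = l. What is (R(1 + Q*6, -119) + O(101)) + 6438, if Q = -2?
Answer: 12683/2 ≈ 6341.5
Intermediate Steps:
O(U) = -6
R(K, r) = -51/2 + K/2 + r/2 (R(K, r) = -1 + ((r - 49) + K)/2 = -1 + ((-49 + r) + K)/2 = -1 + (-49 + K + r)/2 = -1 + (-49/2 + K/2 + r/2) = -51/2 + K/2 + r/2)
(R(1 + Q*6, -119) + O(101)) + 6438 = ((-51/2 + (1 - 2*6)/2 + (1/2)*(-119)) - 6) + 6438 = ((-51/2 + (1 - 12)/2 - 119/2) - 6) + 6438 = ((-51/2 + (1/2)*(-11) - 119/2) - 6) + 6438 = ((-51/2 - 11/2 - 119/2) - 6) + 6438 = (-181/2 - 6) + 6438 = -193/2 + 6438 = 12683/2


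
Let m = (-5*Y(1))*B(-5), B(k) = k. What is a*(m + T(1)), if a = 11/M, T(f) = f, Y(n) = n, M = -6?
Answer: -143/3 ≈ -47.667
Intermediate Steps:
a = -11/6 (a = 11/(-6) = 11*(-1/6) = -11/6 ≈ -1.8333)
m = 25 (m = -5*1*(-5) = -5*(-5) = 25)
a*(m + T(1)) = -11*(25 + 1)/6 = -11/6*26 = -143/3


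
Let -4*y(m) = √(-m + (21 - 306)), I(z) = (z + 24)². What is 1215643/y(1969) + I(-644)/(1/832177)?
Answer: 319888838800 + 2431286*I*√46/161 ≈ 3.1989e+11 + 1.0242e+5*I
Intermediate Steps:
I(z) = (24 + z)²
y(m) = -√(-285 - m)/4 (y(m) = -√(-m + (21 - 306))/4 = -√(-m - 285)/4 = -√(-285 - m)/4)
1215643/y(1969) + I(-644)/(1/832177) = 1215643/((-√(-285 - 1*1969)/4)) + (24 - 644)²/(1/832177) = 1215643/((-√(-285 - 1969)/4)) + (-620)²/(1/832177) = 1215643/((-7*I*√46/4)) + 384400*832177 = 1215643/((-7*I*√46/4)) + 319888838800 = 1215643*(2*I*√46/161) + 319888838800 = 2431286*I*√46/161 + 319888838800 = 319888838800 + 2431286*I*√46/161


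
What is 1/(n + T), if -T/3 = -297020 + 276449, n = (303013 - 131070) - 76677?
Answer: 1/156979 ≈ 6.3703e-6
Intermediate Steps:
n = 95266 (n = 171943 - 76677 = 95266)
T = 61713 (T = -3*(-297020 + 276449) = -3*(-20571) = 61713)
1/(n + T) = 1/(95266 + 61713) = 1/156979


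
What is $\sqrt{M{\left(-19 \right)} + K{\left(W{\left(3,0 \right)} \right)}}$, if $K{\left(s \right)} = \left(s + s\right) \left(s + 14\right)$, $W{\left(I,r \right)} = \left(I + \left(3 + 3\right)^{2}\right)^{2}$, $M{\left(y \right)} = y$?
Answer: $\sqrt{4669451} \approx 2160.9$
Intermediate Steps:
$W{\left(I,r \right)} = \left(36 + I\right)^{2}$ ($W{\left(I,r \right)} = \left(I + 6^{2}\right)^{2} = \left(I + 36\right)^{2} = \left(36 + I\right)^{2}$)
$K{\left(s \right)} = 2 s \left(14 + s\right)$
$\sqrt{M{\left(-19 \right)} + K{\left(W{\left(3,0 \right)} \right)}} = \sqrt{-19 + 2 \left(36 + 3\right)^{2} \left(14 + \left(36 + 3\right)^{2}\right)} = \sqrt{-19 + 2 \cdot 39^{2} \left(14 + 39^{2}\right)} = \sqrt{-19 + 2 \cdot 1521 \left(14 + 1521\right)} = \sqrt{-19 + 2 \cdot 1521 \cdot 1535} = \sqrt{-19 + 4669470} = \sqrt{4669451}$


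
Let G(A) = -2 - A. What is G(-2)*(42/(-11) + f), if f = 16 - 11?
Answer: 0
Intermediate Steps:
f = 5
G(-2)*(42/(-11) + f) = (-2 - 1*(-2))*(42/(-11) + 5) = (-2 + 2)*(42*(-1/11) + 5) = 0*(-42/11 + 5) = 0*(13/11) = 0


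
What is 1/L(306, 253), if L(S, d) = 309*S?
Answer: 1/94554 ≈ 1.0576e-5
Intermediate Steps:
1/L(306, 253) = 1/(309*306) = 1/94554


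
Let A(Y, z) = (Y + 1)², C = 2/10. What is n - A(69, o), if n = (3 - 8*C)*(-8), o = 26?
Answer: -24556/5 ≈ -4911.2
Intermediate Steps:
C = ⅕ (C = 2*(⅒) = ⅕ ≈ 0.20000)
A(Y, z) = (1 + Y)²
n = -56/5 (n = (3 - 8*⅕)*(-8) = (3 - 8/5)*(-8) = (7/5)*(-8) = -56/5 ≈ -11.200)
n - A(69, o) = -56/5 - (1 + 69)² = -56/5 - 1*70² = -56/5 - 1*4900 = -56/5 - 4900 = -24556/5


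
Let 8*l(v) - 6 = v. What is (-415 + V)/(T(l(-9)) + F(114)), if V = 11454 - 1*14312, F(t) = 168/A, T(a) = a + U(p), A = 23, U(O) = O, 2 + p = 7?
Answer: -602232/2195 ≈ -274.37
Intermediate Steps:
p = 5 (p = -2 + 7 = 5)
l(v) = ¾ + v/8
T(a) = 5 + a (T(a) = a + 5 = 5 + a)
F(t) = 168/23
V = -2858 (V = 11454 - 14312 = -2858)
(-415 + V)/(T(l(-9)) + F(114)) = (-415 - 2858)/((5 + (¾ + (⅛)*(-9))) + 168/23) = -3273/((5 + (¾ - 9/8)) + 168/23) = -3273/((5 - 3/8) + 168/23) = -3273/(37/8 + 168/23) = -3273/2195/184 = -3273*184/2195 = -602232/2195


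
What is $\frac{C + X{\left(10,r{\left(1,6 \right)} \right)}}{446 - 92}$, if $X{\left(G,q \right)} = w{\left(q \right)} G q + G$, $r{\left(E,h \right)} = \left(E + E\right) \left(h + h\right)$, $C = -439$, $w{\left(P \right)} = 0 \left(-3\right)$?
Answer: $- \frac{143}{118} \approx -1.2119$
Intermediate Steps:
$w{\left(P \right)} = 0$
$r{\left(E,h \right)} = 4 E h$ ($r{\left(E,h \right)} = 2 E 2 h = 4 E h$)
$X{\left(G,q \right)} = G$ ($X{\left(G,q \right)} = 0 G q + G = 0 q + G = 0 + G = G$)
$\frac{C + X{\left(10,r{\left(1,6 \right)} \right)}}{446 - 92} = \frac{-439 + 10}{446 - 92} = - \frac{429}{354} = \left(-429\right) \frac{1}{354} = - \frac{143}{118}$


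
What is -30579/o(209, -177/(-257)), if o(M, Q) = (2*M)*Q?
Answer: -2619601/24662 ≈ -106.22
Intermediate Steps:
o(M, Q) = 2*M*Q
-30579/o(209, -177/(-257)) = -30579/(2*209*(-177/(-257))) = -30579/(2*209*(-177*(-1/257))) = -30579/(2*209*(177/257)) = -30579/73986/257 = -30579*257/73986 = -2619601/24662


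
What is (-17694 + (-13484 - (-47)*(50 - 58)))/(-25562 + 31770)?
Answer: -15777/3104 ≈ -5.0828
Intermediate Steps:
(-17694 + (-13484 - (-47)*(50 - 58)))/(-25562 + 31770) = (-17694 + (-13484 - (-47)*(-8)))/6208 = (-17694 + (-13484 - 1*376))*(1/6208) = (-17694 + (-13484 - 376))*(1/6208) = (-17694 - 13860)*(1/6208) = -31554*1/6208 = -15777/3104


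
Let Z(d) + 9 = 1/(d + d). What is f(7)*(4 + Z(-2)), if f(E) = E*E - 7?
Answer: -441/2 ≈ -220.50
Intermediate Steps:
f(E) = -7 + E² (f(E) = E² - 7 = -7 + E²)
Z(d) = -9 + 1/(2*d) (Z(d) = -9 + 1/(d + d) = -9 + 1/(2*d))
f(7)*(4 + Z(-2)) = (-7 + 7²)*(4 + (-9 + (½)/(-2))) = (-7 + 49)*(4 + (-9 + (½)*(-½))) = 42*(4 + (-9 - ¼)) = 42*(4 - 37/4) = 42*(-21/4) = -441/2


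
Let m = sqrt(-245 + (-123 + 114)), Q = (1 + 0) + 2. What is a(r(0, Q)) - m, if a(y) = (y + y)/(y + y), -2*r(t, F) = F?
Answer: 1 - I*sqrt(254) ≈ 1.0 - 15.937*I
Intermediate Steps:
Q = 3 (Q = 1 + 2 = 3)
r(t, F) = -F/2
a(y) = 1 (a(y) = (2*y)/((2*y)) = (2*y)*(1/(2*y)) = 1)
m = I*sqrt(254) (m = sqrt(-245 - 9) = sqrt(-254) = I*sqrt(254) ≈ 15.937*I)
a(r(0, Q)) - m = 1 - I*sqrt(254)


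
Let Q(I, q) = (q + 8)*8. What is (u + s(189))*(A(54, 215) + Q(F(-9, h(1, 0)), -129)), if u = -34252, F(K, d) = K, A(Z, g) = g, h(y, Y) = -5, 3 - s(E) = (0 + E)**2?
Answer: 52687410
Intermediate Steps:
s(E) = 3 - E**2 (s(E) = 3 - (0 + E)**2 = 3 - E**2)
Q(I, q) = 64 + 8*q (Q(I, q) = (8 + q)*8 = 64 + 8*q)
(u + s(189))*(A(54, 215) + Q(F(-9, h(1, 0)), -129)) = (-34252 + (3 - 1*189**2))*(215 + (64 + 8*(-129))) = (-34252 + (3 - 1*35721))*(215 + (64 - 1032)) = (-34252 + (3 - 35721))*(215 - 968) = (-34252 - 35718)*(-753) = -69970*(-753) = 52687410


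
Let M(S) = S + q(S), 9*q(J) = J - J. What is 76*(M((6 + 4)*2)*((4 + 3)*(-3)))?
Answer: -31920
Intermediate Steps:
q(J) = 0 (q(J) = (J - J)/9 = (⅑)*0 = 0)
M(S) = S (M(S) = S + 0 = S)
76*(M((6 + 4)*2)*((4 + 3)*(-3))) = 76*(((6 + 4)*2)*((4 + 3)*(-3))) = 76*((10*2)*(7*(-3))) = 76*(20*(-21)) = 76*(-420) = -31920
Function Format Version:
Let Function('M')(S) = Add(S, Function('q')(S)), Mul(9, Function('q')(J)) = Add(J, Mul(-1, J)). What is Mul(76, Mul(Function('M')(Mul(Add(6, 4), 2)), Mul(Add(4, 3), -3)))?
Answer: -31920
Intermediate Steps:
Function('q')(J) = 0 (Function('q')(J) = Mul(Rational(1, 9), Add(J, Mul(-1, J))) = Mul(Rational(1, 9), 0) = 0)
Function('M')(S) = S (Function('M')(S) = Add(S, 0) = S)
Mul(76, Mul(Function('M')(Mul(Add(6, 4), 2)), Mul(Add(4, 3), -3))) = Mul(76, Mul(Mul(Add(6, 4), 2), Mul(Add(4, 3), -3))) = Mul(76, Mul(Mul(10, 2), Mul(7, -3))) = Mul(76, Mul(20, -21)) = Mul(76, -420) = -31920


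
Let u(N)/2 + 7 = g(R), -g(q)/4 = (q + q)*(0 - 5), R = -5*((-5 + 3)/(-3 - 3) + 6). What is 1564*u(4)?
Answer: -11952088/3 ≈ -3.9840e+6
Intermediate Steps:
R = -95/3 (R = -5*(-2/(-6) + 6) = -5*(-2*(-⅙) + 6) = -5*(⅓ + 6) = -5*19/3 = -95/3 ≈ -31.667)
g(q) = 40*q (g(q) = -4*(q + q)*(0 - 5) = -4*2*q*(-5) = -(-40)*q = 40*q)
u(N) = -7642/3 (u(N) = -14 + 2*(40*(-95/3)) = -14 + 2*(-3800/3) = -14 - 7600/3 = -7642/3)
1564*u(4) = 1564*(-7642/3) = -11952088/3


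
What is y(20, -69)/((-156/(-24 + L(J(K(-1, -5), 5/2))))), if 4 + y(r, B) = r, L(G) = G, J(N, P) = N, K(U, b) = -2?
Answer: 8/3 ≈ 2.6667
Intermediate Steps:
y(r, B) = -4 + r
y(20, -69)/((-156/(-24 + L(J(K(-1, -5), 5/2))))) = (-4 + 20)/((-156/(-24 - 2))) = 16/((-156/(-26))) = 16/((-1/26*(-156))) = 16/6 = 16*(⅙) = 8/3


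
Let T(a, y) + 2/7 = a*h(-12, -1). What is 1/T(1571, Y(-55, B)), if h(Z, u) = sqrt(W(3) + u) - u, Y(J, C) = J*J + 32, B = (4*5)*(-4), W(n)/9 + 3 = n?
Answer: 76965/241824034 - 76979*I/241824034 ≈ 0.00031827 - 0.00031833*I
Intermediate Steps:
W(n) = -27 + 9*n
B = -80 (B = 20*(-4) = -80)
Y(J, C) = 32 + J**2 (Y(J, C) = J**2 + 32 = 32 + J**2)
h(Z, u) = sqrt(u) - u (h(Z, u) = sqrt((-27 + 9*3) + u) - u = sqrt((-27 + 27) + u) - u = sqrt(0 + u) - u = sqrt(u) - u)
T(a, y) = -2/7 + a*(1 + I) (T(a, y) = -2/7 + a*(sqrt(-1) - 1*(-1)) = -2/7 + a*(I + 1) = -2/7 + a*(1 + I))
1/T(1571, Y(-55, B)) = 1/(-2/7 + 1571*(1 + I)) = 1/(-2/7 + (1571 + 1571*I)) = 1/(10995/7 + 1571*I) = 49*(10995/7 - 1571*I)/241824034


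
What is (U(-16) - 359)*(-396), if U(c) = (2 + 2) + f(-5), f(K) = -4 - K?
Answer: 140184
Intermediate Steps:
U(c) = 5 (U(c) = (2 + 2) + (-4 - 1*(-5)) = 4 + (-4 + 5) = 4 + 1 = 5)
(U(-16) - 359)*(-396) = (5 - 359)*(-396) = -354*(-396) = 140184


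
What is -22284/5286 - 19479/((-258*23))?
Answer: -37813/40526 ≈ -0.93305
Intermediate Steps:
-22284/5286 - 19479/((-258*23)) = -22284*1/5286 - 19479/(-5934) = -3714/881 - 19479*(-1/5934) = -3714/881 + 151/46 = -37813/40526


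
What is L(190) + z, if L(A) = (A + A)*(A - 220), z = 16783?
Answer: 5383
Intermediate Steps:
L(A) = 2*A*(-220 + A) (L(A) = (2*A)*(-220 + A) = 2*A*(-220 + A))
L(190) + z = 2*190*(-220 + 190) + 16783 = 2*190*(-30) + 16783 = -11400 + 16783 = 5383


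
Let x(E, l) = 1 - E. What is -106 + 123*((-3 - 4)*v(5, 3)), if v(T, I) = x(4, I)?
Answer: 2477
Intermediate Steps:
v(T, I) = -3 (v(T, I) = 1 - 1*4 = 1 - 4 = -3)
-106 + 123*((-3 - 4)*v(5, 3)) = -106 + 123*((-3 - 4)*(-3)) = -106 + 123*(-7*(-3)) = -106 + 123*21 = -106 + 2583 = 2477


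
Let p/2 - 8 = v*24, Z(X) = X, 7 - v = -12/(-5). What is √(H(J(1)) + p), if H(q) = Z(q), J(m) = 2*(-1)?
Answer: √5870/5 ≈ 15.323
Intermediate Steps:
J(m) = -2
v = 23/5 (v = 7 - (-12)/(-5) = 7 - (-12)*(-1)/5 = 7 - 1*12/5 = 7 - 12/5 = 23/5 ≈ 4.6000)
H(q) = q
p = 1184/5 (p = 16 + 2*((23/5)*24) = 16 + 2*(552/5) = 16 + 1104/5 = 1184/5 ≈ 236.80)
√(H(J(1)) + p) = √(-2 + 1184/5) = √(1174/5) = √5870/5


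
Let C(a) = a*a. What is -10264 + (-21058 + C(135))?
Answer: -13097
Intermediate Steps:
C(a) = a**2
-10264 + (-21058 + C(135)) = -10264 + (-21058 + 135**2) = -10264 + (-21058 + 18225) = -10264 - 2833 = -13097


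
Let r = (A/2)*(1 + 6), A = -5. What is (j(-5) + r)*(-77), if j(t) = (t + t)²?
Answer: -12705/2 ≈ -6352.5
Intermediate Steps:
j(t) = 4*t² (j(t) = (2*t)² = 4*t²)
r = -35/2 (r = (-5/2)*(1 + 6) = -5*½*7 = -5/2*7 = -35/2 ≈ -17.500)
(j(-5) + r)*(-77) = (4*(-5)² - 35/2)*(-77) = (4*25 - 35/2)*(-77) = (100 - 35/2)*(-77) = (165/2)*(-77) = -12705/2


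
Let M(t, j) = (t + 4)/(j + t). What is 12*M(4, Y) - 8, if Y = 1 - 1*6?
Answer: -104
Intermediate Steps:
Y = -5 (Y = 1 - 6 = -5)
M(t, j) = (4 + t)/(j + t)
12*M(4, Y) - 8 = 12*((4 + 4)/(-5 + 4)) - 8 = 12*(8/(-1)) - 8 = 12*(-1*8) - 8 = 12*(-8) - 8 = -96 - 8 = -104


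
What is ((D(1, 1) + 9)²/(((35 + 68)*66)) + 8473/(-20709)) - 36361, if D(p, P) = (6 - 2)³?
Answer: -1706280298165/46926594 ≈ -36361.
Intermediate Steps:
D(p, P) = 64 (D(p, P) = 4³ = 64)
((D(1, 1) + 9)²/(((35 + 68)*66)) + 8473/(-20709)) - 36361 = ((64 + 9)²/(((35 + 68)*66)) + 8473/(-20709)) - 36361 = (73²/((103*66)) + 8473*(-1/20709)) - 36361 = (5329/6798 - 8473/20709) - 36361 = 17586269/46926594 - 36361 = -1706280298165/46926594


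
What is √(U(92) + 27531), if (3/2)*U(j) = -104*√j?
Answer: √(247779 - 1248*√23)/3 ≈ 163.91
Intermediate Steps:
U(j) = -208*√j/3 (U(j) = 2*(-104*√j)/3 = -208*√j/3)
√(U(92) + 27531) = √(-416*√23/3 + 27531) = √(27531 - 416*√23/3)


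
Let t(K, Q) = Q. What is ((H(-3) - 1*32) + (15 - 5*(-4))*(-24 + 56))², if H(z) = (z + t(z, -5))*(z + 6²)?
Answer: 678976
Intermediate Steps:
H(z) = (-5 + z)*(36 + z) (H(z) = (z - 5)*(z + 6²) = (-5 + z)*(z + 36) = (-5 + z)*(36 + z))
((H(-3) - 1*32) + (15 - 5*(-4))*(-24 + 56))² = (((-180 + (-3)² + 31*(-3)) - 1*32) + (15 - 5*(-4))*(-24 + 56))² = (((-180 + 9 - 93) - 32) + (15 + 20)*32)² = ((-264 - 32) + 35*32)² = (-296 + 1120)² = 824² = 678976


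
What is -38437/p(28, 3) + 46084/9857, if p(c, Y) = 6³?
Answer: -368919365/2129112 ≈ -173.27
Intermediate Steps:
p(c, Y) = 216
-38437/p(28, 3) + 46084/9857 = -38437/216 + 46084/9857 = -368919365/2129112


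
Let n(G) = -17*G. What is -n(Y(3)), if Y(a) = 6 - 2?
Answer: 68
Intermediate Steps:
Y(a) = 4
-n(Y(3)) = -(-17)*4 = -1*(-68) = 68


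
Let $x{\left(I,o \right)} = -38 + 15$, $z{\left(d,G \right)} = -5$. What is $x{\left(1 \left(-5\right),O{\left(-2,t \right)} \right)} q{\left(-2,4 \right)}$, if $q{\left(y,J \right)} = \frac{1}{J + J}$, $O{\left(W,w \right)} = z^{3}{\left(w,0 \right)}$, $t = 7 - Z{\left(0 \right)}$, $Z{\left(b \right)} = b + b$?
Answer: $- \frac{23}{8} \approx -2.875$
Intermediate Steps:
$Z{\left(b \right)} = 2 b$
$t = 7$ ($t = 7 - 2 \cdot 0 = 7 - 0 = 7 + 0 = 7$)
$O{\left(W,w \right)} = -125$ ($O{\left(W,w \right)} = \left(-5\right)^{3} = -125$)
$q{\left(y,J \right)} = \frac{1}{2 J}$
$x{\left(I,o \right)} = -23$
$x{\left(1 \left(-5\right),O{\left(-2,t \right)} \right)} q{\left(-2,4 \right)} = - 23 \frac{1}{2 \cdot 4} = - 23 \cdot \frac{1}{2} \cdot \frac{1}{4} = \left(-23\right) \frac{1}{8} = - \frac{23}{8}$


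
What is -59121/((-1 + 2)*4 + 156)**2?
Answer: -59121/25600 ≈ -2.3094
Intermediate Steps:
-59121/((-1 + 2)*4 + 156)**2 = -59121/(1*4 + 156)**2 = -59121/(4 + 156)**2 = -59121/(160**2) = -59121/25600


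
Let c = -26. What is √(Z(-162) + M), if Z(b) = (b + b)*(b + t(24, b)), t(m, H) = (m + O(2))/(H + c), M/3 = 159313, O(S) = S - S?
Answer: √1171804611/47 ≈ 728.33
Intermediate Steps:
O(S) = 0
M = 477939 (M = 3*159313 = 477939)
t(m, H) = m/(-26 + H) (t(m, H) = (m + 0)/(H - 26) = m/(-26 + H))
Z(b) = 2*b*(b + 24/(-26 + b)) (Z(b) = (b + b)*(b + 24/(-26 + b)) = (2*b)*(b + 24/(-26 + b)) = 2*b*(b + 24/(-26 + b)))
√(Z(-162) + M) = √(2*(-162)*(24 - 162*(-26 - 162))/(-26 - 162) + 477939) = √(2*(-162)*(24 - 162*(-188))/(-188) + 477939) = √(2*(-162)*(-1/188)*(24 + 30456) + 477939) = √(2*(-162)*(-1/188)*30480 + 477939) = √(2468880/47 + 477939) = √(24932013/47) = √1171804611/47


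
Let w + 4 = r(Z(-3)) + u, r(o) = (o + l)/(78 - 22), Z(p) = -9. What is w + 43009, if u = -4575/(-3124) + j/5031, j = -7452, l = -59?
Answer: 525687188645/12224212 ≈ 43004.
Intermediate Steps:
r(o) = -59/56 + o/56 (r(o) = (o - 59)/(78 - 22) = (-59 + o)/56 = (-59 + o)*(1/56) = -59/56 + o/56)
u = -29247/1746316 (u = -4575/(-3124) - 7452/5031 = -4575*(-1/3124) - 7452*1/5031 = 4575/3124 - 828/559 = -29247/1746316 ≈ -0.016748)
w = -63945263/12224212 (w = -4 + ((-59/56 + (1/56)*(-9)) - 29247/1746316) = -4 + ((-59/56 - 9/56) - 29247/1746316) = -4 + (-17/14 - 29247/1746316) = -4 - 15048415/12224212 = -63945263/12224212 ≈ -5.2310)
w + 43009 = -63945263/12224212 + 43009 = 525687188645/12224212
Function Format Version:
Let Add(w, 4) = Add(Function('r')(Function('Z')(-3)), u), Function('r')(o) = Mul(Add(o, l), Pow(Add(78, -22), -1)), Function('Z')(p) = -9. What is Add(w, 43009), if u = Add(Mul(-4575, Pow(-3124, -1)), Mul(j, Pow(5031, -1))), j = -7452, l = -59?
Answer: Rational(525687188645, 12224212) ≈ 43004.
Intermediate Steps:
Function('r')(o) = Add(Rational(-59, 56), Mul(Rational(1, 56), o)) (Function('r')(o) = Mul(Add(o, -59), Pow(Add(78, -22), -1)) = Mul(Add(-59, o), Pow(56, -1)) = Mul(Add(-59, o), Rational(1, 56)) = Add(Rational(-59, 56), Mul(Rational(1, 56), o)))
u = Rational(-29247, 1746316) (u = Add(Mul(-4575, Pow(-3124, -1)), Mul(-7452, Pow(5031, -1))) = Add(Mul(-4575, Rational(-1, 3124)), Mul(-7452, Rational(1, 5031))) = Add(Rational(4575, 3124), Rational(-828, 559)) = Rational(-29247, 1746316) ≈ -0.016748)
w = Rational(-63945263, 12224212) (w = Add(-4, Add(Add(Rational(-59, 56), Mul(Rational(1, 56), -9)), Rational(-29247, 1746316))) = Add(-4, Add(Add(Rational(-59, 56), Rational(-9, 56)), Rational(-29247, 1746316))) = Add(-4, Add(Rational(-17, 14), Rational(-29247, 1746316))) = Add(-4, Rational(-15048415, 12224212)) = Rational(-63945263, 12224212) ≈ -5.2310)
Add(w, 43009) = Add(Rational(-63945263, 12224212), 43009) = Rational(525687188645, 12224212)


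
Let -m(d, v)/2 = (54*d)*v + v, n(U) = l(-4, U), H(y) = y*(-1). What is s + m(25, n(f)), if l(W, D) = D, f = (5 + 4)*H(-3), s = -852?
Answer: -73806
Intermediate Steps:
H(y) = -y
f = 27 (f = (5 + 4)*(-1*(-3)) = 9*3 = 27)
n(U) = U
m(d, v) = -2*v - 108*d*v (m(d, v) = -2*((54*d)*v + v) = -2*(54*d*v + v) = -2*(v + 54*d*v) = -2*v - 108*d*v)
s + m(25, n(f)) = -852 - 2*27*(1 + 54*25) = -852 - 2*27*(1 + 1350) = -852 - 2*27*1351 = -852 - 72954 = -73806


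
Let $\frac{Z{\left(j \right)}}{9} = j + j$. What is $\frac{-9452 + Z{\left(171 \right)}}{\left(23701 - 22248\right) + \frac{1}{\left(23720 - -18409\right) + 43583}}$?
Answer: $- \frac{546328288}{124539537} \approx -4.3868$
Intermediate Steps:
$Z{\left(j \right)} = 18 j$ ($Z{\left(j \right)} = 9 \left(j + j\right) = 9 \cdot 2 j = 18 j$)
$\frac{-9452 + Z{\left(171 \right)}}{\left(23701 - 22248\right) + \frac{1}{\left(23720 - -18409\right) + 43583}} = \frac{-9452 + 18 \cdot 171}{\left(23701 - 22248\right) + \frac{1}{\left(23720 - -18409\right) + 43583}} = \frac{-9452 + 3078}{1453 + \frac{1}{\left(23720 + 18409\right) + 43583}} = - \frac{6374}{1453 + \frac{1}{42129 + 43583}} = - \frac{6374}{1453 + \frac{1}{85712}} = - \frac{6374}{\frac{124539537}{85712}} = \left(-6374\right) \frac{85712}{124539537} = - \frac{546328288}{124539537}$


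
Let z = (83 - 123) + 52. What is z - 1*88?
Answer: -76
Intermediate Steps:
z = 12 (z = -40 + 52 = 12)
z - 1*88 = 12 - 1*88 = 12 - 88 = -76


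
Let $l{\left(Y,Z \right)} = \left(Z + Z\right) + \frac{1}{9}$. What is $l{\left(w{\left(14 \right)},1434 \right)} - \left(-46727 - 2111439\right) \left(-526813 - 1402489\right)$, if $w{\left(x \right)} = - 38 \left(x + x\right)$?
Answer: $- \frac{37473785795375}{9} \approx -4.1638 \cdot 10^{12}$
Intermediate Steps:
$w{\left(x \right)} = - 76 x$ ($w{\left(x \right)} = - 38 \cdot 2 x = - 76 x$)
$l{\left(Y,Z \right)} = \frac{1}{9} + 2 Z$ ($l{\left(Y,Z \right)} = 2 Z + \frac{1}{9} = \frac{1}{9} + 2 Z$)
$l{\left(w{\left(14 \right)},1434 \right)} - \left(-46727 - 2111439\right) \left(-526813 - 1402489\right) = \left(\frac{1}{9} + 2 \cdot 1434\right) - \left(-46727 - 2111439\right) \left(-526813 - 1402489\right) = \left(\frac{1}{9} + 2868\right) - \left(-2158166\right) \left(-1929302\right) = \frac{25813}{9} - 4163753980132 = - \frac{37473785795375}{9}$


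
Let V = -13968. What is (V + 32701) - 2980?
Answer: 15753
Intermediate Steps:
(V + 32701) - 2980 = (-13968 + 32701) - 2980 = 18733 - 2980 = 15753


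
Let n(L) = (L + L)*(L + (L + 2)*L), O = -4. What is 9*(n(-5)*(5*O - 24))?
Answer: 39600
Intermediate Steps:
n(L) = 2*L*(L + L*(2 + L)) (n(L) = (2*L)*(L + (2 + L)*L) = (2*L)*(L + L*(2 + L)) = 2*L*(L + L*(2 + L)))
9*(n(-5)*(5*O - 24)) = 9*((2*(-5)²*(3 - 5))*(5*(-4) - 24)) = 9*((2*25*(-2))*(-20 - 24)) = 9*(-100*(-44)) = 9*4400 = 39600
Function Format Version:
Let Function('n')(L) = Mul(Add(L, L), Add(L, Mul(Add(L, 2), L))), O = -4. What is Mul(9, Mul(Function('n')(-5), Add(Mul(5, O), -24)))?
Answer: 39600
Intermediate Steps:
Function('n')(L) = Mul(2, L, Add(L, Mul(L, Add(2, L)))) (Function('n')(L) = Mul(Mul(2, L), Add(L, Mul(Add(2, L), L))) = Mul(Mul(2, L), Add(L, Mul(L, Add(2, L)))) = Mul(2, L, Add(L, Mul(L, Add(2, L)))))
Mul(9, Mul(Function('n')(-5), Add(Mul(5, O), -24))) = Mul(9, Mul(Mul(2, Pow(-5, 2), Add(3, -5)), Add(Mul(5, -4), -24))) = Mul(9, Mul(Mul(2, 25, -2), Add(-20, -24))) = Mul(9, Mul(-100, -44)) = Mul(9, 4400) = 39600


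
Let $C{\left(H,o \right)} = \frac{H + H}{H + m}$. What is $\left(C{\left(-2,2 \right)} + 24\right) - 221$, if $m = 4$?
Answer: $-199$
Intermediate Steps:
$C{\left(H,o \right)} = \frac{2 H}{4 + H}$ ($C{\left(H,o \right)} = \frac{H + H}{H + 4} = \frac{2 H}{4 + H}$)
$\left(C{\left(-2,2 \right)} + 24\right) - 221 = \left(2 \left(-2\right) \frac{1}{4 - 2} + 24\right) - 221 = \left(2 \left(-2\right) \frac{1}{2} + 24\right) - 221 = \left(-2 + 24\right) - 221 = 22 - 221 = -199$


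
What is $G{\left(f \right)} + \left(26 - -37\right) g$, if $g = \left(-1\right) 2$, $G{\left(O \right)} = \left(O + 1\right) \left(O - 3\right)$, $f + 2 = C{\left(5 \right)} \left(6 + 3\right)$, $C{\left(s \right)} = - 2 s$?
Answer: $8519$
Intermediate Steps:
$f = -92$ ($f = -2 + \left(-2\right) 5 \left(6 + 3\right) = -2 - 90 = -92$)
$G{\left(O \right)} = \left(1 + O\right) \left(-3 + O\right)$
$g = -2$
$G{\left(f \right)} + \left(26 - -37\right) g = \left(-3 + \left(-92\right)^{2} - -184\right) + \left(26 - -37\right) \left(-2\right) = \left(-3 + 8464 + 184\right) + \left(26 + 37\right) \left(-2\right) = 8645 + 63 \left(-2\right) = 8645 - 126 = 8519$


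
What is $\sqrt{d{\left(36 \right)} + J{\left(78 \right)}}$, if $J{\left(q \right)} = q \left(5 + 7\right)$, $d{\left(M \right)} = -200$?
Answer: $4 \sqrt{46} \approx 27.129$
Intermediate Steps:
$J{\left(q \right)} = 12 q$ ($J{\left(q \right)} = q 12 = 12 q$)
$\sqrt{d{\left(36 \right)} + J{\left(78 \right)}} = \sqrt{-200 + 12 \cdot 78} = \sqrt{-200 + 936} = \sqrt{736} = 4 \sqrt{46}$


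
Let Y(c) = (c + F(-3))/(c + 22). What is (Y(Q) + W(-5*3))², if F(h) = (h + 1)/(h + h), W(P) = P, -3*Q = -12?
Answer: 7921/36 ≈ 220.03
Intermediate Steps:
Q = 4 (Q = -⅓*(-12) = 4)
F(h) = (1 + h)/(2*h) (F(h) = (1 + h)/((2*h)) = (1 + h)*(1/(2*h)) = (1 + h)/(2*h))
Y(c) = (⅓ + c)/(22 + c) (Y(c) = (c + (½)*(1 - 3)/(-3))/(c + 22) = (c + (½)*(-⅓)*(-2))/(22 + c) = (c + ⅓)/(22 + c) = (⅓ + c)/(22 + c))
(Y(Q) + W(-5*3))² = ((⅓ + 4)/(22 + 4) - 5*3)² = ((13/3)/26 - 15)² = ((1/26)*(13/3) - 15)² = (⅙ - 15)² = (-89/6)² = 7921/36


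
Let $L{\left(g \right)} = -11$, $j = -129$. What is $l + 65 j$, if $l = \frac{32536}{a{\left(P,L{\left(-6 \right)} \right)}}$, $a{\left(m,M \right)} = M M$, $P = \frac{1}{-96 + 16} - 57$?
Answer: $- \frac{982049}{121} \approx -8116.1$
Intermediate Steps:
$P = - \frac{4561}{80}$ ($P = \frac{1}{-80} - 57 = - \frac{1}{80} - 57 = - \frac{4561}{80} \approx -57.013$)
$a{\left(m,M \right)} = M^{2}$
$l = \frac{32536}{121}$ ($l = \frac{32536}{\left(-11\right)^{2}} = \frac{32536}{121} \approx 268.89$)
$l + 65 j = \frac{32536}{121} + 65 \left(-129\right) = \frac{32536}{121} - 8385 = - \frac{982049}{121}$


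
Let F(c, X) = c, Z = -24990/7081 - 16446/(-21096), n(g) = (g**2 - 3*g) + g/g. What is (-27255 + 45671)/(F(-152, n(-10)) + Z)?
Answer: -458499395136/3852768811 ≈ -119.01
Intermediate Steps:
n(g) = 1 + g**2 - 3*g (n(g) = (g**2 - 3*g) + 1 = 1 + g**2 - 3*g)
Z = -68455819/24896796 (Z = -24990*1/7081 - 16446*(-1/21096) = -24990/7081 + 2741/3516 = -68455819/24896796 ≈ -2.7496)
(-27255 + 45671)/(F(-152, n(-10)) + Z) = (-27255 + 45671)/(-152 - 68455819/24896796) = 18416/(-3852768811/24896796) = 18416*(-24896796/3852768811) = -458499395136/3852768811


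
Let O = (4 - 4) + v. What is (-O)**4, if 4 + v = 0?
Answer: 256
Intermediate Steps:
v = -4 (v = -4 + 0 = -4)
O = -4 (O = (4 - 4) - 4 = 0 - 4 = -4)
(-O)**4 = (-1*(-4))**4 = 4**4 = 256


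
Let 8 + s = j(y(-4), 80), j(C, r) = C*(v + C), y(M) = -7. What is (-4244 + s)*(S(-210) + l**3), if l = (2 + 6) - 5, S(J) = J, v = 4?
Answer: 774273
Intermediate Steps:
j(C, r) = C*(4 + C)
l = 3 (l = 8 - 5 = 3)
s = 13 (s = -8 - 7*(4 - 7) = -8 - 7*(-3) = -8 + 21 = 13)
(-4244 + s)*(S(-210) + l**3) = (-4244 + 13)*(-210 + 3**3) = -4231*(-210 + 27) = -4231*(-183) = 774273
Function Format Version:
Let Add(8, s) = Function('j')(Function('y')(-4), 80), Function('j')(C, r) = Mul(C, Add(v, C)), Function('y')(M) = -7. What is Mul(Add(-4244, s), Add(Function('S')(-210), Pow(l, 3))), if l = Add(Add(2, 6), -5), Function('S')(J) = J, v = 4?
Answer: 774273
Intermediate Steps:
Function('j')(C, r) = Mul(C, Add(4, C))
l = 3 (l = Add(8, -5) = 3)
s = 13 (s = Add(-8, Mul(-7, Add(4, -7))) = Add(-8, Mul(-7, -3)) = Add(-8, 21) = 13)
Mul(Add(-4244, s), Add(Function('S')(-210), Pow(l, 3))) = Mul(Add(-4244, 13), Add(-210, Pow(3, 3))) = Mul(-4231, Add(-210, 27)) = Mul(-4231, -183) = 774273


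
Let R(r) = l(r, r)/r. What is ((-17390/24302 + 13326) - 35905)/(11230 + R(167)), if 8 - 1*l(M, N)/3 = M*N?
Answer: -45819142708/21771760817 ≈ -2.1045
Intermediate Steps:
l(M, N) = 24 - 3*M*N
R(r) = (24 - 3*r**2)/r (R(r) = (24 - 3*r*r)/r = (24 - 3*r**2)/r)
((-17390/24302 + 13326) - 35905)/(11230 + R(167)) = ((-17390/24302 + 13326) - 35905)/(11230 + (-3*167 + 24/167)) = ((-17390*1/24302 + 13326) - 35905)/(11230 + (-501 + 24*(1/167))) = ((-8695/12151 + 13326) - 35905)/(11230 + (-501 + 24/167)) = (161915531/12151 - 35905)/(11230 - 83643/167) = -274366124/(12151*1791767/167) = -274366124/12151*167/1791767 = -45819142708/21771760817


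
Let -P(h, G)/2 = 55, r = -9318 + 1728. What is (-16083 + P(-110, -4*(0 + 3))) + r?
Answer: -23783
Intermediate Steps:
r = -7590
P(h, G) = -110 (P(h, G) = -2*55 = -110)
(-16083 + P(-110, -4*(0 + 3))) + r = (-16083 - 110) - 7590 = -16193 - 7590 = -23783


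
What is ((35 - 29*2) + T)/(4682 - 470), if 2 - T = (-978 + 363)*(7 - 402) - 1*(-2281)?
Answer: -245227/4212 ≈ -58.221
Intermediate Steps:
T = -245204 (T = 2 - ((-978 + 363)*(7 - 402) - 1*(-2281)) = 2 - (-615*(-395) + 2281) = 2 - (242925 + 2281) = 2 - 1*245206 = 2 - 245206 = -245204)
((35 - 29*2) + T)/(4682 - 470) = ((35 - 29*2) - 245204)/(4682 - 470) = ((35 - 58) - 245204)/4212 = (-23 - 245204)*(1/4212) = -245227*1/4212 = -245227/4212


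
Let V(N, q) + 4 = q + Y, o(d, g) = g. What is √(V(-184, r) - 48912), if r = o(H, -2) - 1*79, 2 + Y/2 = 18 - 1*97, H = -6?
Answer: I*√49159 ≈ 221.72*I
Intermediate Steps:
Y = -162 (Y = -4 + 2*(18 - 1*97) = -4 + 2*(18 - 97) = -4 + 2*(-79) = -4 - 158 = -162)
r = -81 (r = -2 - 1*79 = -2 - 79 = -81)
V(N, q) = -166 + q (V(N, q) = -4 + (q - 162) = -4 + (-162 + q) = -166 + q)
√(V(-184, r) - 48912) = √((-166 - 81) - 48912) = √(-247 - 48912) = √(-49159) = I*√49159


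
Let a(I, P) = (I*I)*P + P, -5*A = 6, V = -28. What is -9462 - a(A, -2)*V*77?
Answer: -499582/25 ≈ -19983.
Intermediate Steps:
A = -6/5 (A = -⅕*6 = -6/5 ≈ -1.2000)
a(I, P) = P + P*I² (a(I, P) = I²*P + P = P*I² + P = P + P*I²)
-9462 - a(A, -2)*V*77 = -9462 - -2*(1 + (-6/5)²)*(-28)*77 = -9462 - -2*(1 + 36/25)*(-28)*77 = -9462 - -2*61/25*(-28)*77 = -9462 - (-122/25*(-28))*77 = -9462 - 3416*77/25 = -9462 - 1*263032/25 = -9462 - 263032/25 = -499582/25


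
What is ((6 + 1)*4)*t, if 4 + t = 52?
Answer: 1344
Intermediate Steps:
t = 48 (t = -4 + 52 = 48)
((6 + 1)*4)*t = ((6 + 1)*4)*48 = (7*4)*48 = 28*48 = 1344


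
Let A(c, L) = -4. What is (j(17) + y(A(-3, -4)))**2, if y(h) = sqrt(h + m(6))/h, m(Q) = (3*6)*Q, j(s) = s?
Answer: (34 - sqrt(26))**2/4 ≈ 208.82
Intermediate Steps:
m(Q) = 18*Q
y(h) = sqrt(108 + h)/h (y(h) = sqrt(h + 18*6)/h = sqrt(h + 108)/h = sqrt(108 + h)/h)
(j(17) + y(A(-3, -4)))**2 = (17 + sqrt(108 - 4)/(-4))**2 = (17 - sqrt(26)/2)**2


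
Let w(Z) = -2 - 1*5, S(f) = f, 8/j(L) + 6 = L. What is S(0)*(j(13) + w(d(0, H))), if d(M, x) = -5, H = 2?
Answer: 0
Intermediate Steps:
j(L) = 8/(-6 + L)
w(Z) = -7 (w(Z) = -2 - 5 = -7)
S(0)*(j(13) + w(d(0, H))) = 0*(8/(-6 + 13) - 7) = 0*(8/7 - 7) = 0*(-41/7) = 0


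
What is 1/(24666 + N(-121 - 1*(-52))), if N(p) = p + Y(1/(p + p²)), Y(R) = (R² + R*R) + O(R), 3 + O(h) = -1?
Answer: 11007432/270705775177 ≈ 4.0662e-5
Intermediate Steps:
O(h) = -4 (O(h) = -3 - 1 = -4)
Y(R) = -4 + 2*R² (Y(R) = (R² + R*R) - 4 = (R² + R²) - 4 = 2*R² - 4 = -4 + 2*R²)
N(p) = -4 + p + 2/(p + p²)² (N(p) = p + (-4 + 2*(1/(p + p²))²) = p + (-4 + 2/(p + p²)²) = -4 + p + 2/(p + p²)²)
1/(24666 + N(-121 - 1*(-52))) = 1/(24666 + (-4 + (-121 - 1*(-52)) + 2/((-121 - 1*(-52))²*(1 + (-121 - 1*(-52)))²))) = 1/(24666 + (-4 + (-121 + 52) + 2/((-121 + 52)²*(1 + (-121 + 52))²))) = 1/(24666 + (-4 - 69 + 2/((-69)²*(1 - 69)²))) = 1/(24666 + (-4 - 69 + 2*(1/4761)/(-68)²)) = 1/(24666 + (-4 - 69 + 2*(1/4761)*(1/4624))) = 1/(24666 + (-4 - 69 + 1/11007432)) = 1/(24666 - 803542535/11007432) = 1/(270705775177/11007432) = 11007432/270705775177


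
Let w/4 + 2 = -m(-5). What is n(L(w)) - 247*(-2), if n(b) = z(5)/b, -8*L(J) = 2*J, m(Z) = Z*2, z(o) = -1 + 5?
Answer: 987/2 ≈ 493.50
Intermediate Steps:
z(o) = 4
m(Z) = 2*Z
w = 32 (w = -8 + 4*(-2*(-5)) = -8 + 4*(-1*(-10)) = -8 + 4*10 = -8 + 40 = 32)
L(J) = -J/4
n(b) = 4/b
n(L(w)) - 247*(-2) = 4/((-1/4*32)) - 247*(-2) = 4/(-8) + 494 = 4*(-1/8) + 494 = -1/2 + 494 = 987/2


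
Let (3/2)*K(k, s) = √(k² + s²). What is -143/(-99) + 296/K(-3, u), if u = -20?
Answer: 13/9 + 444*√409/409 ≈ 23.399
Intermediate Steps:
K(k, s) = 2*√(k² + s²)/3
-143/(-99) + 296/K(-3, u) = -143/(-99) + 296/((2*√((-3)² + (-20)²)/3)) = -143*(-1/99) + 296/((2*√(9 + 400)/3)) = 13/9 + 296/((2*√409/3)) = 13/9 + 296*(3*√409/818) = 13/9 + 444*√409/409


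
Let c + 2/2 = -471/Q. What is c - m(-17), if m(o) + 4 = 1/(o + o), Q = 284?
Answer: 6619/4828 ≈ 1.3710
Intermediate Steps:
c = -755/284 (c = -1 - 471/284 = -755/284 ≈ -2.6585)
m(o) = -4 + 1/(2*o) (m(o) = -4 + 1/(o + o) = -4 + 1/(2*o))
c - m(-17) = -755/284 - (-4 + (½)/(-17)) = -755/284 - (-4 + (½)*(-1/17)) = -755/284 - (-4 - 1/34) = -755/284 - 1*(-137/34) = -755/284 + 137/34 = 6619/4828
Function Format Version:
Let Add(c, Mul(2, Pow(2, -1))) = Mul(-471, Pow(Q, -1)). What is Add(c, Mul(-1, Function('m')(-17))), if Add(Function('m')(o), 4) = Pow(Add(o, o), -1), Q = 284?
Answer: Rational(6619, 4828) ≈ 1.3710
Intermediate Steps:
c = Rational(-755, 284) (c = Add(-1, Mul(-471, Pow(284, -1))) = Add(-1, Mul(-471, Rational(1, 284))) = Add(-1, Rational(-471, 284)) = Rational(-755, 284) ≈ -2.6585)
Function('m')(o) = Add(-4, Mul(Rational(1, 2), Pow(o, -1))) (Function('m')(o) = Add(-4, Pow(Add(o, o), -1)) = Add(-4, Pow(Mul(2, o), -1)) = Add(-4, Mul(Rational(1, 2), Pow(o, -1))))
Add(c, Mul(-1, Function('m')(-17))) = Add(Rational(-755, 284), Mul(-1, Add(-4, Mul(Rational(1, 2), Pow(-17, -1))))) = Add(Rational(-755, 284), Mul(-1, Add(-4, Mul(Rational(1, 2), Rational(-1, 17))))) = Add(Rational(-755, 284), Mul(-1, Add(-4, Rational(-1, 34)))) = Add(Rational(-755, 284), Mul(-1, Rational(-137, 34))) = Add(Rational(-755, 284), Rational(137, 34)) = Rational(6619, 4828)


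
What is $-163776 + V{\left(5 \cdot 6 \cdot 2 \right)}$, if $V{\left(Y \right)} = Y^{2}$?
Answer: $-160176$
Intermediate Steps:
$-163776 + V{\left(5 \cdot 6 \cdot 2 \right)} = -163776 + \left(5 \cdot 6 \cdot 2\right)^{2} = -163776 + \left(30 \cdot 2\right)^{2} = -163776 + 60^{2} = -163776 + 3600 = -160176$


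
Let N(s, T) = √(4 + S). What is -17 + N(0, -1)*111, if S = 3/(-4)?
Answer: -17 + 111*√13/2 ≈ 183.11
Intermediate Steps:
S = -¾ (S = 3*(-¼) = -¾ ≈ -0.75000)
N(s, T) = √13/2 (N(s, T) = √(4 - ¾) = √(13/4) = √13/2)
-17 + N(0, -1)*111 = -17 + (√13/2)*111 = -17 + 111*√13/2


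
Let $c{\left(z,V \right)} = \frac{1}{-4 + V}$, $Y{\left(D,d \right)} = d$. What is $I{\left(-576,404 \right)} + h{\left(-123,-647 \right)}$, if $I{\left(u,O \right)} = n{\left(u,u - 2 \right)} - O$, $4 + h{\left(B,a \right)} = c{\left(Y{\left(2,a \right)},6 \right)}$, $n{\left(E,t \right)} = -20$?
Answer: $- \frac{855}{2} \approx -427.5$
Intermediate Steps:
$h{\left(B,a \right)} = - \frac{7}{2}$ ($h{\left(B,a \right)} = -4 + \frac{1}{-4 + 6} = -4 + \frac{1}{2} = - \frac{7}{2}$)
$I{\left(u,O \right)} = -20 - O$
$I{\left(-576,404 \right)} + h{\left(-123,-647 \right)} = \left(-20 - 404\right) - \frac{7}{2} = -424 - \frac{7}{2} = - \frac{855}{2}$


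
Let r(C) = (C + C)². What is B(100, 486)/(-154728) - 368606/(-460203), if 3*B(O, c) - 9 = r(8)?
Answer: 56993017903/71206289784 ≈ 0.80039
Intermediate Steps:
r(C) = 4*C² (r(C) = (2*C)² = 4*C²)
B(O, c) = 265/3 (B(O, c) = 3 + (4*8²)/3 = 3 + (4*64)/3 = 3 + (⅓)*256 = 3 + 256/3 = 265/3)
B(100, 486)/(-154728) - 368606/(-460203) = (265/3)/(-154728) - 368606/(-460203) = (265/3)*(-1/154728) - 368606*(-1/460203) = -265/464184 + 368606/460203 = 56993017903/71206289784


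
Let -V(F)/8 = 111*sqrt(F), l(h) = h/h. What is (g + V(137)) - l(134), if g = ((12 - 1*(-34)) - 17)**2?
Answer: 840 - 888*sqrt(137) ≈ -9553.8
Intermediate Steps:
l(h) = 1
g = 841 (g = ((12 + 34) - 17)**2 = (46 - 17)**2 = 29**2 = 841)
V(F) = -888*sqrt(F)
(g + V(137)) - l(134) = (841 - 888*sqrt(137)) - 1*1 = (841 - 888*sqrt(137)) - 1 = 840 - 888*sqrt(137)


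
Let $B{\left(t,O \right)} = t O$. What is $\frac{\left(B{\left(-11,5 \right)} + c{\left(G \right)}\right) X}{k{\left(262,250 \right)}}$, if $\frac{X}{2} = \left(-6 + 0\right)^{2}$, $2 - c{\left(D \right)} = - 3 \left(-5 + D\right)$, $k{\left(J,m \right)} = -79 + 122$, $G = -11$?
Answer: $- \frac{7272}{43} \approx -169.12$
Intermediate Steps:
$k{\left(J,m \right)} = 43$
$c{\left(D \right)} = -13 + 3 D$ ($c{\left(D \right)} = 2 - - 3 \left(-5 + D\right) = 2 - \left(15 - 3 D\right) = 2 + \left(-15 + 3 D\right) = -13 + 3 D$)
$B{\left(t,O \right)} = O t$
$X = 72$ ($X = 2 \left(-6 + 0\right)^{2} = 2 \left(-6\right)^{2} = 2 \cdot 36 = 72$)
$\frac{\left(B{\left(-11,5 \right)} + c{\left(G \right)}\right) X}{k{\left(262,250 \right)}} = \frac{\left(5 \left(-11\right) + \left(-13 + 3 \left(-11\right)\right)\right) 72}{43} = \left(-55 - 46\right) 72 \cdot \frac{1}{43} = \left(-101\right) 72 \cdot \frac{1}{43} = \left(-7272\right) \frac{1}{43} = - \frac{7272}{43}$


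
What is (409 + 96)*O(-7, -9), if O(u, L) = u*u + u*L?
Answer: 56560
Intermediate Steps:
O(u, L) = u² + L*u
(409 + 96)*O(-7, -9) = (409 + 96)*(-7*(-9 - 7)) = 505*(-7*(-16)) = 505*112 = 56560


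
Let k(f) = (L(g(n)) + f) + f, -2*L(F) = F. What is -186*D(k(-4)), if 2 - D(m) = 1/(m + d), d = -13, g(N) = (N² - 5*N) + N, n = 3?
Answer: -4960/13 ≈ -381.54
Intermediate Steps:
g(N) = N² - 4*N
L(F) = -F/2
k(f) = 3/2 + 2*f (k(f) = (-3*(-4 + 3)/2 + f) + f = (-3*(-1)/2 + f) + f = (-½*(-3) + f) + f = (3/2 + f) + f = 3/2 + 2*f)
D(m) = 2 - 1/(-13 + m) (D(m) = 2 - 1/(m - 13) = 2 - 1/(-13 + m))
-186*D(k(-4)) = -186*(-27 + 2*(3/2 + 2*(-4)))/(-13 + (3/2 + 2*(-4))) = -186*(-27 + 2*(3/2 - 8))/(-13 + (3/2 - 8)) = -186*(-27 + 2*(-13/2))/(-13 - 13/2) = -186*(-27 - 13)/(-39/2) = -(-124)*(-40)/13 = -186*80/39 = -4960/13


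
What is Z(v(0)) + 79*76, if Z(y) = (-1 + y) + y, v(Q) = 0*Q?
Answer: 6003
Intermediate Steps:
v(Q) = 0
Z(y) = -1 + 2*y
Z(v(0)) + 79*76 = (-1 + 2*0) + 79*76 = (-1 + 0) + 6004 = -1 + 6004 = 6003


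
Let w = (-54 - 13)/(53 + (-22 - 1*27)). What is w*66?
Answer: -2211/2 ≈ -1105.5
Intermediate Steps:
w = -67/4 (w = -67/(53 + (-22 - 27)) = -67/(53 - 49) = -67/4 ≈ -16.750)
w*66 = -67/4*66 = -2211/2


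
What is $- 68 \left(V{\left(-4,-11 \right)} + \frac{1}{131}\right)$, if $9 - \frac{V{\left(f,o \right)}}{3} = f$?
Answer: $- \frac{347480}{131} \approx -2652.5$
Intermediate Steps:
$V{\left(f,o \right)} = 27 - 3 f$
$- 68 \left(V{\left(-4,-11 \right)} + \frac{1}{131}\right) = - 68 \left(\left(27 - -12\right) + \frac{1}{131}\right) = - 68 \left(\left(27 + 12\right) + \frac{1}{131}\right) = - 68 \left(39 + \frac{1}{131}\right) = \left(-68\right) \frac{5110}{131} = - \frac{347480}{131}$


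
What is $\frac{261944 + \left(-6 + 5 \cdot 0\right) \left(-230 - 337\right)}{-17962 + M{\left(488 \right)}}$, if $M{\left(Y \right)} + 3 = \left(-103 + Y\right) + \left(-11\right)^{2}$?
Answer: $- \frac{265346}{17459} \approx -15.198$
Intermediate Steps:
$M{\left(Y \right)} = 15 + Y$ ($M{\left(Y \right)} = -3 + \left(\left(-103 + Y\right) + \left(-11\right)^{2}\right) = -3 + \left(\left(-103 + Y\right) + 121\right) = -3 + \left(18 + Y\right) = 15 + Y$)
$\frac{261944 + \left(-6 + 5 \cdot 0\right) \left(-230 - 337\right)}{-17962 + M{\left(488 \right)}} = \frac{261944 + \left(-6 + 5 \cdot 0\right) \left(-230 - 337\right)}{-17962 + \left(15 + 488\right)} = \frac{261944 + \left(-6 + 0\right) \left(-567\right)}{-17962 + 503} = \frac{261944 - -3402}{-17459} = \left(261944 + 3402\right) \left(- \frac{1}{17459}\right) = 265346 \left(- \frac{1}{17459}\right) = - \frac{265346}{17459}$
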